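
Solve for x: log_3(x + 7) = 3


Convert to exponential form: x + 7 = 3^3 = 27
x = 27 - 7 = 20
Check: log_3(20 + 7) = log_3(27) = log_3(27) = 3 ✓

x = 20


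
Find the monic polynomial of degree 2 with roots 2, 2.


A monic polynomial with roots 2, 2 is:
p(x) = (x - 2)(x - 2)
After multiplying by (x - 2): x - 2
After multiplying by (x - 2): x^2 - 4x + 4

x^2 - 4x + 4


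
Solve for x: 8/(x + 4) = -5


Multiply both sides by (x + 4): 8 = -5(x + 4)
Distribute: 8 = -5x - 20
-5x = 8 + 20 = 28
x = -28/5

x = -28/5


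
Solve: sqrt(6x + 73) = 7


Square both sides: 6x + 73 = 7^2 = 49
6x = 49 - 73 = -24
x = -4
Check: sqrt(6*(-4) + 73) = sqrt(49) = 7 ✓

x = -4


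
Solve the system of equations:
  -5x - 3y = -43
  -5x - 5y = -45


Using Cramer's rule:
Determinant D = (-5)(-5) - (-5)(-3) = 25 - 15 = 10
Dx = (-43)(-5) - (-45)(-3) = 215 - 135 = 80
Dy = (-5)(-45) - (-5)(-43) = 225 - 215 = 10
x = Dx/D = 80/10 = 8
y = Dy/D = 10/10 = 1

x = 8, y = 1


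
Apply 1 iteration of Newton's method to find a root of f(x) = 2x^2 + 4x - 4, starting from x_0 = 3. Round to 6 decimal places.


Newton's method: x_(n+1) = x_n - f(x_n)/f'(x_n)
f(x) = 2x^2 + 4x - 4
f'(x) = 4x + 4

Iteration 1:
  f(3.000000) = 26.000000
  f'(3.000000) = 16.000000
  x_1 = 3.000000 - (26.000000)/(16.000000) = 1.375000

x_1 = 1.375000


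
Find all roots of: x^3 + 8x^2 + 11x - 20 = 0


Let p(x) = x^3 + 8x^2 + 11x - 20. By the rational root theorem (leading coefficient 1), any rational root is an integer divisor of 20: try ±1, ±2, ... in turn.
Test x = 1: value = 0 ✓, so (x - 1) is a factor.
Synthetic division by (x - 1): bring down 1; 1(1) + 8 = 9; 9(1) + 11 = 20; 20(1) - 20 = 0 → quotient x^2 + 9x + 20, remainder 0.
Solve the quadratic x^2 + 9x + 20 = 0: discriminant = 9^2 - 4(1)(20) = 81 - 80 = 1.
sqrt(1) = 1, so x = (-9 ± 1)/2: x = -4 or x = -5.
Collecting all roots found:

x = -5, x = -4, x = 1


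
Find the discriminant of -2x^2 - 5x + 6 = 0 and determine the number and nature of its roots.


For ax^2 + bx + c = 0, discriminant D = b^2 - 4ac
Here a = -2, b = -5, c = 6
D = (-5)^2 - 4(-2)(6) = 25 + 48 = 73

D = 73 > 0 but not a perfect square
The equation has 2 distinct real irrational roots.

Discriminant = 73, 2 distinct real irrational roots


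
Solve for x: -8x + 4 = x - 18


Starting with: -8x + 4 = x - 18
Move all x terms to left: (-8 - 1)x = -18 - 4
Simplify: -9x = -22
Divide both sides by -9: x = 22/9

x = 22/9


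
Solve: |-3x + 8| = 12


An absolute value equation |expr| = 12 gives two cases:
Case 1: -3x + 8 = 12
  -3x = 4, so x = -4/3
Case 2: -3x + 8 = -12
  -3x = -20, so x = 20/3

x = -4/3, x = 20/3


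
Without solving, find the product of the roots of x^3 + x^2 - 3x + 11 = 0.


By Vieta's formulas for x^3 + bx^2 + cx + d = 0:
  r1 + r2 + r3 = -b/a = -1
  r1*r2 + r1*r3 + r2*r3 = c/a = -3
  r1*r2*r3 = -d/a = -11


Product = -11


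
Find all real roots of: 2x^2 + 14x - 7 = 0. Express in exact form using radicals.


Using the quadratic formula: x = (-b ± sqrt(b^2 - 4ac)) / (2a)
Here a = 2, b = 14, c = -7
Discriminant = b^2 - 4ac = 14^2 - 4(2)(-7) = 196 + 56 = 252
Since discriminant = 252 > 0, there are two real roots.
x = (-14 ± 6*sqrt(7)) / 4
Simplifying: x = (-7 ± 3*sqrt(7)) / 2
Numerically: x ≈ 0.4686 or x ≈ -7.4686

x = (-7 + 3*sqrt(7)) / 2 or x = (-7 - 3*sqrt(7)) / 2


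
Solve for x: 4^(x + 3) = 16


Express both sides with the same base.
16 = 4^2
Since the bases match, equate exponents: x + 3 = 2
So x = 2 - (3) = -1

x = -1


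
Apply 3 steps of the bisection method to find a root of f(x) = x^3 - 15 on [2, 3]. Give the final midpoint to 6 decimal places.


f(x) = x^3 - 15
f(2) = -7 < 0
f(3) = 12 > 0

Step 1: midpoint = (2.000000 + 3.000000)/2 = 2.500000
  f(2.500000) = 0.625000
  f(mid) > 0, so root is in [2.000000, 2.500000]

Step 2: midpoint = (2.000000 + 2.500000)/2 = 2.250000
  f(2.250000) = -3.609375
  f(mid) < 0, so root is in [2.250000, 2.500000]

Step 3: midpoint = (2.250000 + 2.500000)/2 = 2.375000
  f(2.375000) = -1.603516
  f(mid) < 0, so root is in [2.375000, 2.500000]

midpoint = 2.375000


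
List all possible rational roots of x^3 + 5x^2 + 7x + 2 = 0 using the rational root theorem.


Rational root theorem: possible roots are ±p/q where:
  p divides the constant term (2): p ∈ {1, 2}
  q divides the leading coefficient (1): q ∈ {1}

All possible rational roots: -2, -1, 1, 2

-2, -1, 1, 2


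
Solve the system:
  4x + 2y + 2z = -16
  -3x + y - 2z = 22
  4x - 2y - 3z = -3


Using Cramer's rule. Expand each determinant along the first row.
D  = 4*[1*(-3) - (-2)*(-2)] - 2*[(-3)*(-3) - (-2)*4] + 2*[(-3)*(-2) - 1*4]
  = 4*(-7) - 2*(17) + 2*(2) = -58
Dx = (-16)*[1*(-3) - (-2)*(-2)] - 2*[22*(-3) - (-2)*(-3)] + 2*[22*(-2) - 1*(-3)]
  = (-16)*(-7) - 2*(-72) + 2*(-41) = 174
Dy = 4*[22*(-3) - (-2)*(-3)] - (-16)*[(-3)*(-3) - (-2)*4] + 2*[(-3)*(-3) - 22*4]
  = 4*(-72) - (-16)*(17) + 2*(-79) = -174
Dz = 4*[1*(-3) - 22*(-2)] - 2*[(-3)*(-3) - 22*4] + (-16)*[(-3)*(-2) - 1*4]
  = 4*(41) - 2*(-79) + (-16)*(2) = 290
x = Dx/D = 174/-58 = -3, y = Dy/D = -174/-58 = 3, z = Dz/D = 290/-58 = -5
Check eq1: (4)(-3) + (2)(3) + (2)(-5) = -16 = -16 ✓
Check eq2: (-3)(-3) + (1)(3) + (-2)(-5) = 22 = 22 ✓
Check eq3: (4)(-3) + (-2)(3) + (-3)(-5) = -3 = -3 ✓

x = -3, y = 3, z = -5


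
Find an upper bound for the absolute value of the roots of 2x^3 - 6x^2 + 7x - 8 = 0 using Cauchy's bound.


Cauchy's bound: all roots r satisfy |r| <= 1 + max(|a_i/a_n|) for i = 0,...,n-1
where a_n is the leading coefficient.

Coefficients: [2, -6, 7, -8]
Leading coefficient a_n = 2
Ratios |a_i/a_n|: 3, 7/2, 4
Maximum ratio: 4
Cauchy's bound: |r| <= 1 + 4 = 5

Upper bound = 5


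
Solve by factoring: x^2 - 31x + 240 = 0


We need two numbers that multiply to 240 and add to -31.
Those numbers are -16 and -15 (since (-16) * (-15) = 240 and (-16) + (-15) = -31).
So x^2 - 31x + 240 = (x - 16)(x - 15) = 0
Setting each factor to zero: x = 16 or x = 15

x = 15, x = 16


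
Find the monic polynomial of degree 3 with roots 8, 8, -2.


A monic polynomial with roots 8, 8, -2 is:
p(x) = (x - 8)(x - 8)(x + 2)
After multiplying by (x - 8): x - 8
After multiplying by (x - 8): x^2 - 16x + 64
After multiplying by (x + 2): x^3 - 14x^2 + 32x + 128

x^3 - 14x^2 + 32x + 128


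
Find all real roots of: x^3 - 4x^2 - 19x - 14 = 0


Let p(x) = x^3 - 4x^2 - 19x - 14. By the rational root theorem (leading coefficient 1), any rational root is an integer divisor of 14: try ±1, ±2, ... in turn.
Test x = 1: value = -36 ≠ 0.
Test x = -1: value = 0 ✓, so (x + 1) is a factor.
Synthetic division by (x + 1): bring down 1; 1(-1) - 4 = -5; (-5)(-1) - 19 = -14; (-14)(-1) - 14 = 0 → quotient x^2 - 5x - 14, remainder 0.
Solve the quadratic x^2 - 5x - 14 = 0: discriminant = (-5)^2 - 4(1)(-14) = 25 + 56 = 81.
sqrt(81) = 9, so x = (5 ± 9)/2: x = 7 or x = -2.

x = -2, x = -1, x = 7


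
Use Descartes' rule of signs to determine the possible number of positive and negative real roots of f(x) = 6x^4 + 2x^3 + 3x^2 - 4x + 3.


Descartes' rule of signs:

For positive roots, count sign changes in f(x) = 6x^4 + 2x^3 + 3x^2 - 4x + 3:
Signs of coefficients: +, +, +, -, +
Number of sign changes: 2
Possible positive real roots: 2, 0

For negative roots, examine f(-x) = 6x^4 - 2x^3 + 3x^2 + 4x + 3:
Signs of coefficients: +, -, +, +, +
Number of sign changes: 2
Possible negative real roots: 2, 0

Positive roots: 2 or 0; Negative roots: 2 or 0


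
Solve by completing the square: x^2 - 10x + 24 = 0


Start: x^2 - 10x + 24 = 0
Move constant: x^2 - 10x = -24
Half of -10 is -5, squared is 25
Add 25 to both sides: x^2 - 10x + 25 = 1
(x - 5)^2 = 1
x - 5 = ±1
x = 5 + 1 = 6 or x = 5 - 1 = 4

x = 4, x = 6


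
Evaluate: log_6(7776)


We need the exponent such that 6^? = 7776
6^5 = 7776
Therefore log_6(7776) = 5

5


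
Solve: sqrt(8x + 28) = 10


Square both sides: 8x + 28 = 10^2 = 100
8x = 100 - 28 = 72
x = 9
Check: sqrt(8*9 + 28) = sqrt(100) = 10 ✓

x = 9


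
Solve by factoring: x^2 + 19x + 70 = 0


We need two numbers that multiply to 70 and add to 19.
Those numbers are 5 and 14 (since 5 * 14 = 70 and 5 + 14 = 19).
So x^2 + 19x + 70 = (x + 5)(x + 14) = 0
Setting each factor to zero: x = -5 or x = -14

x = -14, x = -5


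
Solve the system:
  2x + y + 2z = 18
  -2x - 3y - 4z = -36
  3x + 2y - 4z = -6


Using Cramer's rule. Expand each determinant along the first row.
D  = 2*[(-3)*(-4) - (-4)*2] - 1*[(-2)*(-4) - (-4)*3] + 2*[(-2)*2 - (-3)*3]
  = 2*(20) - 1*(20) + 2*(5) = 30
Dx = 18*[(-3)*(-4) - (-4)*2] - 1*[(-36)*(-4) - (-4)*(-6)] + 2*[(-36)*2 - (-3)*(-6)]
  = 18*(20) - 1*(120) + 2*(-90) = 60
Dy = 2*[(-36)*(-4) - (-4)*(-6)] - 18*[(-2)*(-4) - (-4)*3] + 2*[(-2)*(-6) - (-36)*3]
  = 2*(120) - 18*(20) + 2*(120) = 120
Dz = 2*[(-3)*(-6) - (-36)*2] - 1*[(-2)*(-6) - (-36)*3] + 18*[(-2)*2 - (-3)*3]
  = 2*(90) - 1*(120) + 18*(5) = 150
x = Dx/D = 60/30 = 2, y = Dy/D = 120/30 = 4, z = Dz/D = 150/30 = 5
Check eq1: (2)(2) + (1)(4) + (2)(5) = 18 = 18 ✓
Check eq2: (-2)(2) + (-3)(4) + (-4)(5) = -36 = -36 ✓
Check eq3: (3)(2) + (2)(4) + (-4)(5) = -6 = -6 ✓

x = 2, y = 4, z = 5


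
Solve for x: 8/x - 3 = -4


Subtract -3 from both sides: 8/x = -1
Multiply both sides by x: 8 = -1 * x
Divide by -1: x = -8

x = -8


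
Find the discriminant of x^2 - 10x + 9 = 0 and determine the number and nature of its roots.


For ax^2 + bx + c = 0, discriminant D = b^2 - 4ac
Here a = 1, b = -10, c = 9
D = (-10)^2 - 4(1)(9) = 100 - 36 = 64

D = 64 > 0 and is a perfect square (sqrt = 8)
The equation has 2 distinct real rational roots.

Discriminant = 64, 2 distinct real rational roots


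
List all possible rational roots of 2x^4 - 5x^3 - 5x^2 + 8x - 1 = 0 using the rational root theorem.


Rational root theorem: possible roots are ±p/q where:
  p divides the constant term (-1): p ∈ {1}
  q divides the leading coefficient (2): q ∈ {1, 2}

All possible rational roots: -1, -1/2, 1/2, 1

-1, -1/2, 1/2, 1


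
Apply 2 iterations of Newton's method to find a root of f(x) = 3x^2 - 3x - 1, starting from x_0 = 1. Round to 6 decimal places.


Newton's method: x_(n+1) = x_n - f(x_n)/f'(x_n)
f(x) = 3x^2 - 3x - 1
f'(x) = 6x - 3

Iteration 1:
  f(1.000000) = -1.000000
  f'(1.000000) = 3.000000
  x_1 = 1.000000 - (-1.000000)/(3.000000) = 1.333333

Iteration 2:
  f(1.333333) = 0.333333
  f'(1.333333) = 5.000000
  x_2 = 1.333333 - (0.333333)/(5.000000) = 1.266667

x_2 = 1.266667


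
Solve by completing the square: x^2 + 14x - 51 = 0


Start: x^2 + 14x - 51 = 0
Move constant: x^2 + 14x = 51
Half of 14 is 7, squared is 49
Add 49 to both sides: x^2 + 14x + 49 = 100
(x + 7)^2 = 100
x + 7 = ±10
x = -7 + 10 = 3 or x = -7 - 10 = -17

x = -17, x = 3


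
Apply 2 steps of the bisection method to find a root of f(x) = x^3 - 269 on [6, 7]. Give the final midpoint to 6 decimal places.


f(x) = x^3 - 269
f(6) = -53 < 0
f(7) = 74 > 0

Step 1: midpoint = (6.000000 + 7.000000)/2 = 6.500000
  f(6.500000) = 5.625000
  f(mid) > 0, so root is in [6.000000, 6.500000]

Step 2: midpoint = (6.000000 + 6.500000)/2 = 6.250000
  f(6.250000) = -24.859375
  f(mid) < 0, so root is in [6.250000, 6.500000]

midpoint = 6.250000


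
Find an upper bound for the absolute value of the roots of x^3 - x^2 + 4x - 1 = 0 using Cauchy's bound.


Cauchy's bound: all roots r satisfy |r| <= 1 + max(|a_i/a_n|) for i = 0,...,n-1
where a_n is the leading coefficient.

Coefficients: [1, -1, 4, -1]
Leading coefficient a_n = 1
Ratios |a_i/a_n|: 1, 4, 1
Maximum ratio: 4
Cauchy's bound: |r| <= 1 + 4 = 5

Upper bound = 5


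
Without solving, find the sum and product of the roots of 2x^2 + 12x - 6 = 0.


By Vieta's formulas for ax^2 + bx + c = 0:
  Sum of roots = -b/a
  Product of roots = c/a

Here a = 2, b = 12, c = -6
Sum = -(12)/2 = -6
Product = -6/2 = -3

Sum = -6, Product = -3


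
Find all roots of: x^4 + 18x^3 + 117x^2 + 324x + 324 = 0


Let p(x) = x^4 + 18x^3 + 117x^2 + 324x + 324. By the rational root theorem (leading coefficient 1), any rational root is an integer divisor of 324: try ±1, ±2, ... in turn.
Test x = 1: value = 784 ≠ 0.
Test x = -1: value = 100 ≠ 0.
Test x = 2: value = 1600 ≠ 0.
Test x = -2: value = 16 ≠ 0.
Test x = 3: value = 2916 ≠ 0.
Test x = -3: value = 0 ✓, so (x + 3) is a factor.
Synthetic division by (x + 3): bring down 1; 1(-3) + 18 = 15; 15(-3) + 117 = 72; 72(-3) + 324 = 108; 108(-3) + 324 = 0 → quotient x^3 + 15x^2 + 72x + 108, remainder 0.
Continue with the quotient x^3 + 15x^2 + 72x + 108 (candidates must divide 108; re-test x = -3 first in case it repeats).
Test x = -3: value = 0 ✓, so (x + 3) is a factor.
Synthetic division by (x + 3): bring down 1; 1(-3) + 15 = 12; 12(-3) + 72 = 36; 36(-3) + 108 = 0 → quotient x^2 + 12x + 36, remainder 0.
Solve the quadratic x^2 + 12x + 36 = 0: discriminant = 12^2 - 4(1)(36) = 144 - 144 = 0.
Discriminant = 0, so a double root: x = -12/2 = -6.
Collecting all roots found:

x = -6 (multiplicity 2), x = -3 (multiplicity 2)


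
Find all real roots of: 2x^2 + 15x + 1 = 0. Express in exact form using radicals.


Using the quadratic formula: x = (-b ± sqrt(b^2 - 4ac)) / (2a)
Here a = 2, b = 15, c = 1
Discriminant = b^2 - 4ac = 15^2 - 4(2)(1) = 225 - 8 = 217
Since discriminant = 217 > 0, there are two real roots.
x = (-15 ± sqrt(217)) / 4
Numerically: x ≈ -0.0673 or x ≈ -7.4327

x = (-15 + sqrt(217)) / 4 or x = (-15 - sqrt(217)) / 4


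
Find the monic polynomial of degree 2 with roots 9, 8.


A monic polynomial with roots 9, 8 is:
p(x) = (x - 9)(x - 8)
After multiplying by (x - 9): x - 9
After multiplying by (x - 8): x^2 - 17x + 72

x^2 - 17x + 72


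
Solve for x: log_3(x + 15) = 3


Convert to exponential form: x + 15 = 3^3 = 27
x = 27 - 15 = 12
Check: log_3(12 + 15) = log_3(27) = log_3(27) = 3 ✓

x = 12


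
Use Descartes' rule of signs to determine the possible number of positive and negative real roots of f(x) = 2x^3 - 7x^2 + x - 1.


Descartes' rule of signs:

For positive roots, count sign changes in f(x) = 2x^3 - 7x^2 + x - 1:
Signs of coefficients: +, -, +, -
Number of sign changes: 3
Possible positive real roots: 3, 1

For negative roots, examine f(-x) = -2x^3 - 7x^2 - x - 1:
Signs of coefficients: -, -, -, -
Number of sign changes: 0
Possible negative real roots: 0

Positive roots: 3 or 1; Negative roots: 0


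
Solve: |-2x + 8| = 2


An absolute value equation |expr| = 2 gives two cases:
Case 1: -2x + 8 = 2
  -2x = -6, so x = 3
Case 2: -2x + 8 = -2
  -2x = -10, so x = 5

x = 3, x = 5


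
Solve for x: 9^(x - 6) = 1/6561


Express both sides with the same base.
1/6561 = 9^(-4)
Since the bases match, equate exponents: x - 6 = -4
So x = -4 - (-6) = 2

x = 2


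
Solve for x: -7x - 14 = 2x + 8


Starting with: -7x - 14 = 2x + 8
Move all x terms to left: (-7 - 2)x = 8 + 14
Simplify: -9x = 22
Divide both sides by -9: x = -22/9

x = -22/9


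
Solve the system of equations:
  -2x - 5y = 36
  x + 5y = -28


Using Cramer's rule:
Determinant D = (-2)(5) - (1)(-5) = -10 + 5 = -5
Dx = (36)(5) - (-28)(-5) = 180 - 140 = 40
Dy = (-2)(-28) - (1)(36) = 56 - 36 = 20
x = Dx/D = 40/-5 = -8
y = Dy/D = 20/-5 = -4

x = -8, y = -4


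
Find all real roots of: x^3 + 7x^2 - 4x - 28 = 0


Let p(x) = x^3 + 7x^2 - 4x - 28. By the rational root theorem (leading coefficient 1), any rational root is an integer divisor of 28: try ±1, ±2, ... in turn.
Test x = 1: value = -24 ≠ 0.
Test x = -1: value = -18 ≠ 0.
Test x = 2: value = 0 ✓, so (x - 2) is a factor.
Synthetic division by (x - 2): bring down 1; 1(2) + 7 = 9; 9(2) - 4 = 14; 14(2) - 28 = 0 → quotient x^2 + 9x + 14, remainder 0.
Solve the quadratic x^2 + 9x + 14 = 0: discriminant = 9^2 - 4(1)(14) = 81 - 56 = 25.
sqrt(25) = 5, so x = (-9 ± 5)/2: x = -2 or x = -7.

x = -7, x = -2, x = 2


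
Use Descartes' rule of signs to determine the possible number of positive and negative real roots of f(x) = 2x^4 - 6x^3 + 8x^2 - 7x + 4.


Descartes' rule of signs:

For positive roots, count sign changes in f(x) = 2x^4 - 6x^3 + 8x^2 - 7x + 4:
Signs of coefficients: +, -, +, -, +
Number of sign changes: 4
Possible positive real roots: 4, 2, 0

For negative roots, examine f(-x) = 2x^4 + 6x^3 + 8x^2 + 7x + 4:
Signs of coefficients: +, +, +, +, +
Number of sign changes: 0
Possible negative real roots: 0

Positive roots: 4 or 2 or 0; Negative roots: 0


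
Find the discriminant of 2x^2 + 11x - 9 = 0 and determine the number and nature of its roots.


For ax^2 + bx + c = 0, discriminant D = b^2 - 4ac
Here a = 2, b = 11, c = -9
D = (11)^2 - 4(2)(-9) = 121 + 72 = 193

D = 193 > 0 but not a perfect square
The equation has 2 distinct real irrational roots.

Discriminant = 193, 2 distinct real irrational roots


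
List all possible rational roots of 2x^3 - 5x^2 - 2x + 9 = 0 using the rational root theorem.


Rational root theorem: possible roots are ±p/q where:
  p divides the constant term (9): p ∈ {1, 3, 9}
  q divides the leading coefficient (2): q ∈ {1, 2}

All possible rational roots: -9, -9/2, -3, -3/2, -1, -1/2, 1/2, 1, 3/2, 3, 9/2, 9

-9, -9/2, -3, -3/2, -1, -1/2, 1/2, 1, 3/2, 3, 9/2, 9


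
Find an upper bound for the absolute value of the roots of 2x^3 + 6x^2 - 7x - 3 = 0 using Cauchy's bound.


Cauchy's bound: all roots r satisfy |r| <= 1 + max(|a_i/a_n|) for i = 0,...,n-1
where a_n is the leading coefficient.

Coefficients: [2, 6, -7, -3]
Leading coefficient a_n = 2
Ratios |a_i/a_n|: 3, 7/2, 3/2
Maximum ratio: 7/2
Cauchy's bound: |r| <= 1 + 7/2 = 9/2

Upper bound = 9/2


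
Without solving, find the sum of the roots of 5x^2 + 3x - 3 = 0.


By Vieta's formulas for ax^2 + bx + c = 0:
  Sum of roots = -b/a
  Product of roots = c/a

Here a = 5, b = 3, c = -3
Sum = -(3)/5 = -3/5
Product = -3/5 = -3/5

Sum = -3/5


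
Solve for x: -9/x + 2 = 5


Subtract 2 from both sides: -9/x = 3
Multiply both sides by x: -9 = 3 * x
Divide by 3: x = -3

x = -3


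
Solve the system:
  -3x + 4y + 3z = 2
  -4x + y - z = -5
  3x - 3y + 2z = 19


Using Cramer's rule. Expand each determinant along the first row.
D  = (-3)*[1*2 - (-1)*(-3)] - 4*[(-4)*2 - (-1)*3] + 3*[(-4)*(-3) - 1*3]
  = (-3)*(-1) - 4*(-5) + 3*(9) = 50
Dx = 2*[1*2 - (-1)*(-3)] - 4*[(-5)*2 - (-1)*19] + 3*[(-5)*(-3) - 1*19]
  = 2*(-1) - 4*(9) + 3*(-4) = -50
Dy = (-3)*[(-5)*2 - (-1)*19] - 2*[(-4)*2 - (-1)*3] + 3*[(-4)*19 - (-5)*3]
  = (-3)*(9) - 2*(-5) + 3*(-61) = -200
Dz = (-3)*[1*19 - (-5)*(-3)] - 4*[(-4)*19 - (-5)*3] + 2*[(-4)*(-3) - 1*3]
  = (-3)*(4) - 4*(-61) + 2*(9) = 250
x = Dx/D = -50/50 = -1, y = Dy/D = -200/50 = -4, z = Dz/D = 250/50 = 5
Check eq1: (-3)(-1) + (4)(-4) + (3)(5) = 2 = 2 ✓
Check eq2: (-4)(-1) + (1)(-4) + (-1)(5) = -5 = -5 ✓
Check eq3: (3)(-1) + (-3)(-4) + (2)(5) = 19 = 19 ✓

x = -1, y = -4, z = 5


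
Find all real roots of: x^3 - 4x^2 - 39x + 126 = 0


Let p(x) = x^3 - 4x^2 - 39x + 126. By the rational root theorem (leading coefficient 1), any rational root is an integer divisor of 126: try ±1, ±2, ... in turn.
Test x = 1: value = 84 ≠ 0.
Test x = -1: value = 160 ≠ 0.
Test x = 2: value = 40 ≠ 0.
Test x = -2: value = 180 ≠ 0.
Test x = 3: value = 0 ✓, so (x - 3) is a factor.
Synthetic division by (x - 3): bring down 1; 1(3) - 4 = -1; (-1)(3) - 39 = -42; (-42)(3) + 126 = 0 → quotient x^2 - x - 42, remainder 0.
Solve the quadratic x^2 - x - 42 = 0: discriminant = (-1)^2 - 4(1)(-42) = 1 + 168 = 169.
sqrt(169) = 13, so x = (1 ± 13)/2: x = 7 or x = -6.

x = -6, x = 3, x = 7


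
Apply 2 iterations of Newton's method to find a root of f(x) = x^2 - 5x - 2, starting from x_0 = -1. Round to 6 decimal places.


Newton's method: x_(n+1) = x_n - f(x_n)/f'(x_n)
f(x) = x^2 - 5x - 2
f'(x) = 2x - 5

Iteration 1:
  f(-1.000000) = 4.000000
  f'(-1.000000) = -7.000000
  x_1 = -1.000000 - (4.000000)/(-7.000000) = -0.428571

Iteration 2:
  f(-0.428571) = 0.326531
  f'(-0.428571) = -5.857143
  x_2 = -0.428571 - (0.326531)/(-5.857143) = -0.372822

x_2 = -0.372822


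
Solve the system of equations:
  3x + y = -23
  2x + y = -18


Using Cramer's rule:
Determinant D = (3)(1) - (2)(1) = 3 - 2 = 1
Dx = (-23)(1) - (-18)(1) = -23 + 18 = -5
Dy = (3)(-18) - (2)(-23) = -54 + 46 = -8
x = Dx/D = -5/1 = -5
y = Dy/D = -8/1 = -8

x = -5, y = -8


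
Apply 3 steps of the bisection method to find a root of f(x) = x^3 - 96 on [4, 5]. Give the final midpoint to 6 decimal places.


f(x) = x^3 - 96
f(4) = -32 < 0
f(5) = 29 > 0

Step 1: midpoint = (4.000000 + 5.000000)/2 = 4.500000
  f(4.500000) = -4.875000
  f(mid) < 0, so root is in [4.500000, 5.000000]

Step 2: midpoint = (4.500000 + 5.000000)/2 = 4.750000
  f(4.750000) = 11.171875
  f(mid) > 0, so root is in [4.500000, 4.750000]

Step 3: midpoint = (4.500000 + 4.750000)/2 = 4.625000
  f(4.625000) = 2.931641
  f(mid) > 0, so root is in [4.500000, 4.625000]

midpoint = 4.625000


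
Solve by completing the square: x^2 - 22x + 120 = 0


Start: x^2 - 22x + 120 = 0
Move constant: x^2 - 22x = -120
Half of -22 is -11, squared is 121
Add 121 to both sides: x^2 - 22x + 121 = 1
(x - 11)^2 = 1
x - 11 = ±1
x = 11 + 1 = 12 or x = 11 - 1 = 10

x = 10, x = 12


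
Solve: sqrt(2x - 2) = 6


Square both sides: 2x - 2 = 6^2 = 36
2x = 36 + 2 = 38
x = 19
Check: sqrt(2*19 - 2) = sqrt(36) = 6 ✓

x = 19


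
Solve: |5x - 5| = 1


An absolute value equation |expr| = 1 gives two cases:
Case 1: 5x - 5 = 1
  5x = 6, so x = 6/5
Case 2: 5x - 5 = -1
  5x = 4, so x = 4/5

x = 4/5, x = 6/5


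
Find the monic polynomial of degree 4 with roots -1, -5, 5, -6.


A monic polynomial with roots -1, -5, 5, -6 is:
p(x) = (x + 1)(x + 5)(x - 5)(x + 6)
After multiplying by (x + 1): x + 1
After multiplying by (x + 5): x^2 + 6x + 5
After multiplying by (x - 5): x^3 + x^2 - 25x - 25
After multiplying by (x + 6): x^4 + 7x^3 - 19x^2 - 175x - 150

x^4 + 7x^3 - 19x^2 - 175x - 150


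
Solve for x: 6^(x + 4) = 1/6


Express both sides with the same base.
1/6 = 6^(-1)
Since the bases match, equate exponents: x + 4 = -1
So x = -1 - (4) = -5

x = -5


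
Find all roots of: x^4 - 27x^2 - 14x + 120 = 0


Let p(x) = x^4 - 27x^2 - 14x + 120. By the rational root theorem (leading coefficient 1), any rational root is an integer divisor of 120: try ±1, ±2, ... in turn.
Test x = 1: value = 80 ≠ 0.
Test x = -1: value = 108 ≠ 0.
Test x = 2: value = 0 ✓, so (x - 2) is a factor.
Synthetic division by (x - 2): bring down 1; 1(2) + 0 = 2; 2(2) - 27 = -23; (-23)(2) - 14 = -60; (-60)(2) + 120 = 0 → quotient x^3 + 2x^2 - 23x - 60, remainder 0.
Continue with the quotient x^3 + 2x^2 - 23x - 60 (candidates must divide 60; re-test x = 2 first in case it repeats).
Test x = 2: value = -90 ≠ 0.
Test x = -2: value = -14 ≠ 0.
Test x = 3: value = -84 ≠ 0.
Test x = -3: value = 0 ✓, so (x + 3) is a factor.
Synthetic division by (x + 3): bring down 1; 1(-3) + 2 = -1; (-1)(-3) - 23 = -20; (-20)(-3) - 60 = 0 → quotient x^2 - x - 20, remainder 0.
Solve the quadratic x^2 - x - 20 = 0: discriminant = (-1)^2 - 4(1)(-20) = 1 + 80 = 81.
sqrt(81) = 9, so x = (1 ± 9)/2: x = 5 or x = -4.
Collecting all roots found:

x = -4, x = -3, x = 2, x = 5


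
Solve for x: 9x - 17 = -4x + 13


Starting with: 9x - 17 = -4x + 13
Move all x terms to left: (9 + 4)x = 13 + 17
Simplify: 13x = 30
Divide both sides by 13: x = 30/13

x = 30/13


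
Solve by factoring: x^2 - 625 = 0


We need two numbers that multiply to -625 and add to 0.
Those numbers are -25 and 25 (since (-25) * 25 = -625 and (-25) + 25 = 0).
So x^2 - 625 = (x - 25)(x + 25) = 0
Setting each factor to zero: x = 25 or x = -25

x = -25, x = 25


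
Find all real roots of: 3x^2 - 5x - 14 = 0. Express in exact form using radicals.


Using the quadratic formula: x = (-b ± sqrt(b^2 - 4ac)) / (2a)
Here a = 3, b = -5, c = -14
Discriminant = b^2 - 4ac = (-5)^2 - 4(3)(-14) = 25 + 168 = 193
Since discriminant = 193 > 0, there are two real roots.
x = (5 ± sqrt(193)) / 6
Numerically: x ≈ 3.1487 or x ≈ -1.4821

x = (5 + sqrt(193)) / 6 or x = (5 - sqrt(193)) / 6


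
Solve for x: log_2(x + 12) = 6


Convert to exponential form: x + 12 = 2^6 = 64
x = 64 - 12 = 52
Check: log_2(52 + 12) = log_2(64) = log_2(64) = 6 ✓

x = 52


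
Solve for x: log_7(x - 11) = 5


Convert to exponential form: x - 11 = 7^5 = 16807
x = 16807 + 11 = 16818
Check: log_7(16818 - 11) = log_7(16807) = log_7(16807) = 5 ✓

x = 16818


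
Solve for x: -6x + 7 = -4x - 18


Starting with: -6x + 7 = -4x - 18
Move all x terms to left: (-6 + 4)x = -18 - 7
Simplify: -2x = -25
Divide both sides by -2: x = 25/2

x = 25/2


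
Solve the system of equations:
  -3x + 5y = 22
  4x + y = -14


Using Cramer's rule:
Determinant D = (-3)(1) - (4)(5) = -3 - 20 = -23
Dx = (22)(1) - (-14)(5) = 22 + 70 = 92
Dy = (-3)(-14) - (4)(22) = 42 - 88 = -46
x = Dx/D = 92/-23 = -4
y = Dy/D = -46/-23 = 2

x = -4, y = 2


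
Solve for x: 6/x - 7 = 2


Subtract -7 from both sides: 6/x = 9
Multiply both sides by x: 6 = 9 * x
Divide by 9: x = 2/3

x = 2/3


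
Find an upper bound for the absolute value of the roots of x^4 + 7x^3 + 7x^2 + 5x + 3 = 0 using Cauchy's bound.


Cauchy's bound: all roots r satisfy |r| <= 1 + max(|a_i/a_n|) for i = 0,...,n-1
where a_n is the leading coefficient.

Coefficients: [1, 7, 7, 5, 3]
Leading coefficient a_n = 1
Ratios |a_i/a_n|: 7, 7, 5, 3
Maximum ratio: 7
Cauchy's bound: |r| <= 1 + 7 = 8

Upper bound = 8


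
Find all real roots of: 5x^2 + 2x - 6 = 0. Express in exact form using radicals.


Using the quadratic formula: x = (-b ± sqrt(b^2 - 4ac)) / (2a)
Here a = 5, b = 2, c = -6
Discriminant = b^2 - 4ac = 2^2 - 4(5)(-6) = 4 + 120 = 124
Since discriminant = 124 > 0, there are two real roots.
x = (-2 ± 2*sqrt(31)) / 10
Simplifying: x = (-1 ± sqrt(31)) / 5
Numerically: x ≈ 0.9136 or x ≈ -1.3136

x = (-1 + sqrt(31)) / 5 or x = (-1 - sqrt(31)) / 5


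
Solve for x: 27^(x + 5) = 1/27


Express both sides with the same base.
1/27 = 27^(-1)
Since the bases match, equate exponents: x + 5 = -1
So x = -1 - (5) = -6

x = -6


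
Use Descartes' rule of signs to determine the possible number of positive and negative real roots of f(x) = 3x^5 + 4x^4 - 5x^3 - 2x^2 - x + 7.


Descartes' rule of signs:

For positive roots, count sign changes in f(x) = 3x^5 + 4x^4 - 5x^3 - 2x^2 - x + 7:
Signs of coefficients: +, +, -, -, -, +
Number of sign changes: 2
Possible positive real roots: 2, 0

For negative roots, examine f(-x) = -3x^5 + 4x^4 + 5x^3 - 2x^2 + x + 7:
Signs of coefficients: -, +, +, -, +, +
Number of sign changes: 3
Possible negative real roots: 3, 1

Positive roots: 2 or 0; Negative roots: 3 or 1


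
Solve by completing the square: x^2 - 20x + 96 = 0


Start: x^2 - 20x + 96 = 0
Move constant: x^2 - 20x = -96
Half of -20 is -10, squared is 100
Add 100 to both sides: x^2 - 20x + 100 = 4
(x - 10)^2 = 4
x - 10 = ±2
x = 10 + 2 = 12 or x = 10 - 2 = 8

x = 8, x = 12


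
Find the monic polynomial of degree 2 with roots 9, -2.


A monic polynomial with roots 9, -2 is:
p(x) = (x - 9)(x + 2)
After multiplying by (x - 9): x - 9
After multiplying by (x + 2): x^2 - 7x - 18

x^2 - 7x - 18


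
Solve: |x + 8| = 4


An absolute value equation |expr| = 4 gives two cases:
Case 1: x + 8 = 4
  x = -4, so x = -4
Case 2: x + 8 = -4
  x = -12, so x = -12

x = -12, x = -4


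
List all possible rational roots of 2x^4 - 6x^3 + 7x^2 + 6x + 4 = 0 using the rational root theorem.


Rational root theorem: possible roots are ±p/q where:
  p divides the constant term (4): p ∈ {1, 2, 4}
  q divides the leading coefficient (2): q ∈ {1, 2}

All possible rational roots: -4, -2, -1, -1/2, 1/2, 1, 2, 4

-4, -2, -1, -1/2, 1/2, 1, 2, 4


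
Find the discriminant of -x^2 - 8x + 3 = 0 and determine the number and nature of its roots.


For ax^2 + bx + c = 0, discriminant D = b^2 - 4ac
Here a = -1, b = -8, c = 3
D = (-8)^2 - 4(-1)(3) = 64 + 12 = 76

D = 76 > 0 but not a perfect square
The equation has 2 distinct real irrational roots.

Discriminant = 76, 2 distinct real irrational roots


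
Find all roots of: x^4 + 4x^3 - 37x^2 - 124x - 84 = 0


Let p(x) = x^4 + 4x^3 - 37x^2 - 124x - 84. By the rational root theorem (leading coefficient 1), any rational root is an integer divisor of 84: try ±1, ±2, ... in turn.
Test x = 1: value = -240 ≠ 0.
Test x = -1: value = 0 ✓, so (x + 1) is a factor.
Synthetic division by (x + 1): bring down 1; 1(-1) + 4 = 3; 3(-1) - 37 = -40; (-40)(-1) - 124 = -84; (-84)(-1) - 84 = 0 → quotient x^3 + 3x^2 - 40x - 84, remainder 0.
Continue with the quotient x^3 + 3x^2 - 40x - 84 (candidates must divide 84; re-test x = -1 first in case it repeats).
Test x = -1: value = -42 ≠ 0.
Test x = 2: value = -144 ≠ 0.
Test x = -2: value = 0 ✓, so (x + 2) is a factor.
Synthetic division by (x + 2): bring down 1; 1(-2) + 3 = 1; 1(-2) - 40 = -42; (-42)(-2) - 84 = 0 → quotient x^2 + x - 42, remainder 0.
Solve the quadratic x^2 + x - 42 = 0: discriminant = 1^2 - 4(1)(-42) = 1 + 168 = 169.
sqrt(169) = 13, so x = (-1 ± 13)/2: x = 6 or x = -7.
Collecting all roots found:

x = -7, x = -2, x = -1, x = 6


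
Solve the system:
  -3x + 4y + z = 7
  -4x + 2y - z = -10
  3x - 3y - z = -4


Using Cramer's rule. Expand each determinant along the first row.
D  = (-3)*[2*(-1) - (-1)*(-3)] - 4*[(-4)*(-1) - (-1)*3] + 1*[(-4)*(-3) - 2*3]
  = (-3)*(-5) - 4*(7) + 1*(6) = -7
Dx = 7*[2*(-1) - (-1)*(-3)] - 4*[(-10)*(-1) - (-1)*(-4)] + 1*[(-10)*(-3) - 2*(-4)]
  = 7*(-5) - 4*(6) + 1*(38) = -21
Dy = (-3)*[(-10)*(-1) - (-1)*(-4)] - 7*[(-4)*(-1) - (-1)*3] + 1*[(-4)*(-4) - (-10)*3]
  = (-3)*(6) - 7*(7) + 1*(46) = -21
Dz = (-3)*[2*(-4) - (-10)*(-3)] - 4*[(-4)*(-4) - (-10)*3] + 7*[(-4)*(-3) - 2*3]
  = (-3)*(-38) - 4*(46) + 7*(6) = -28
x = Dx/D = -21/-7 = 3, y = Dy/D = -21/-7 = 3, z = Dz/D = -28/-7 = 4
Check eq1: (-3)(3) + (4)(3) + (1)(4) = 7 = 7 ✓
Check eq2: (-4)(3) + (2)(3) + (-1)(4) = -10 = -10 ✓
Check eq3: (3)(3) + (-3)(3) + (-1)(4) = -4 = -4 ✓

x = 3, y = 3, z = 4


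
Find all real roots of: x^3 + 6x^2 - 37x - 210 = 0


Let p(x) = x^3 + 6x^2 - 37x - 210. By the rational root theorem (leading coefficient 1), any rational root is an integer divisor of 210: try ±1, ±2, ... in turn.
Test x = 1: value = -240 ≠ 0.
Test x = -1: value = -168 ≠ 0.
Test x = 2: value = -252 ≠ 0.
Test x = -2: value = -120 ≠ 0.
Test x = 3: value = -240 ≠ 0.
Test x = -3: value = -72 ≠ 0.
Test x = 5: value = -120 ≠ 0.
Test x = -5: value = 0 ✓, so (x + 5) is a factor.
Synthetic division by (x + 5): bring down 1; 1(-5) + 6 = 1; 1(-5) - 37 = -42; (-42)(-5) - 210 = 0 → quotient x^2 + x - 42, remainder 0.
Solve the quadratic x^2 + x - 42 = 0: discriminant = 1^2 - 4(1)(-42) = 1 + 168 = 169.
sqrt(169) = 13, so x = (-1 ± 13)/2: x = 6 or x = -7.

x = -7, x = -5, x = 6


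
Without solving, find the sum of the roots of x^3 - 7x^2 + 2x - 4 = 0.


By Vieta's formulas for x^3 + bx^2 + cx + d = 0:
  r1 + r2 + r3 = -b/a = 7
  r1*r2 + r1*r3 + r2*r3 = c/a = 2
  r1*r2*r3 = -d/a = 4


Sum = 7


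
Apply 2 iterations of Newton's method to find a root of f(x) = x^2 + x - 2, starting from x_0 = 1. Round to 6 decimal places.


Newton's method: x_(n+1) = x_n - f(x_n)/f'(x_n)
f(x) = x^2 + x - 2
f'(x) = 2x + 1

Iteration 1:
  f(1.000000) = 0.000000
  f'(1.000000) = 3.000000
  x_1 = 1.000000 - (0.000000)/(3.000000) = 1.000000

Iteration 2:
  f(1.000000) = 0.000000
  f'(1.000000) = 3.000000
  x_2 = 1.000000 - (0.000000)/(3.000000) = 1.000000

x_2 = 1.000000


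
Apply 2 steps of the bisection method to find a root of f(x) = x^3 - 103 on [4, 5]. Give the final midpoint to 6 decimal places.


f(x) = x^3 - 103
f(4) = -39 < 0
f(5) = 22 > 0

Step 1: midpoint = (4.000000 + 5.000000)/2 = 4.500000
  f(4.500000) = -11.875000
  f(mid) < 0, so root is in [4.500000, 5.000000]

Step 2: midpoint = (4.500000 + 5.000000)/2 = 4.750000
  f(4.750000) = 4.171875
  f(mid) > 0, so root is in [4.500000, 4.750000]

midpoint = 4.750000


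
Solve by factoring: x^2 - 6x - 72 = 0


We need two numbers that multiply to -72 and add to -6.
Those numbers are 6 and -12 (since 6 * (-12) = -72 and 6 + (-12) = -6).
So x^2 - 6x - 72 = (x + 6)(x - 12) = 0
Setting each factor to zero: x = -6 or x = 12

x = -6, x = 12


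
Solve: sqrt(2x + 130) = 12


Square both sides: 2x + 130 = 12^2 = 144
2x = 144 - 130 = 14
x = 7
Check: sqrt(2*7 + 130) = sqrt(144) = 12 ✓

x = 7


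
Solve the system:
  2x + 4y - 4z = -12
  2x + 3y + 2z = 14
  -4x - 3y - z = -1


Using Cramer's rule. Expand each determinant along the first row.
D  = 2*[3*(-1) - 2*(-3)] - 4*[2*(-1) - 2*(-4)] + (-4)*[2*(-3) - 3*(-4)]
  = 2*(3) - 4*(6) + (-4)*(6) = -42
Dx = (-12)*[3*(-1) - 2*(-3)] - 4*[14*(-1) - 2*(-1)] + (-4)*[14*(-3) - 3*(-1)]
  = (-12)*(3) - 4*(-12) + (-4)*(-39) = 168
Dy = 2*[14*(-1) - 2*(-1)] - (-12)*[2*(-1) - 2*(-4)] + (-4)*[2*(-1) - 14*(-4)]
  = 2*(-12) - (-12)*(6) + (-4)*(54) = -168
Dz = 2*[3*(-1) - 14*(-3)] - 4*[2*(-1) - 14*(-4)] + (-12)*[2*(-3) - 3*(-4)]
  = 2*(39) - 4*(54) + (-12)*(6) = -210
x = Dx/D = 168/-42 = -4, y = Dy/D = -168/-42 = 4, z = Dz/D = -210/-42 = 5
Check eq1: (2)(-4) + (4)(4) + (-4)(5) = -12 = -12 ✓
Check eq2: (2)(-4) + (3)(4) + (2)(5) = 14 = 14 ✓
Check eq3: (-4)(-4) + (-3)(4) + (-1)(5) = -1 = -1 ✓

x = -4, y = 4, z = 5


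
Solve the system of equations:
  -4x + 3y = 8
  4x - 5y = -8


Using Cramer's rule:
Determinant D = (-4)(-5) - (4)(3) = 20 - 12 = 8
Dx = (8)(-5) - (-8)(3) = -40 + 24 = -16
Dy = (-4)(-8) - (4)(8) = 32 - 32 = 0
x = Dx/D = -16/8 = -2
y = Dy/D = 0/8 = 0

x = -2, y = 0


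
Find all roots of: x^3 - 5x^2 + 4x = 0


The constant term is 0, so x = 0 is a root. Factor out x:
  x^2 - 5x + 4 = 0
Solve the quadratic x^2 - 5x + 4 = 0: discriminant = (-5)^2 - 4(1)(4) = 25 - 16 = 9.
sqrt(9) = 3, so x = (5 ± 3)/2: x = 4 or x = 1.
Collecting all roots found:

x = 0, x = 1, x = 4


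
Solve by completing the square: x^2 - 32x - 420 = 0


Start: x^2 - 32x - 420 = 0
Move constant: x^2 - 32x = 420
Half of -32 is -16, squared is 256
Add 256 to both sides: x^2 - 32x + 256 = 676
(x - 16)^2 = 676
x - 16 = ±26
x = 16 + 26 = 42 or x = 16 - 26 = -10

x = -10, x = 42


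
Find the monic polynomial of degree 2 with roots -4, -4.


A monic polynomial with roots -4, -4 is:
p(x) = (x + 4)(x + 4)
After multiplying by (x + 4): x + 4
After multiplying by (x + 4): x^2 + 8x + 16

x^2 + 8x + 16


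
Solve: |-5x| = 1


An absolute value equation |expr| = 1 gives two cases:
Case 1: -5x = 1
  -5x = 1, so x = -1/5
Case 2: -5x = -1
  -5x = -1, so x = 1/5

x = -1/5, x = 1/5


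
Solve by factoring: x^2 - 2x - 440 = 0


We need two numbers that multiply to -440 and add to -2.
Those numbers are -22 and 20 (since (-22) * 20 = -440 and (-22) + 20 = -2).
So x^2 - 2x - 440 = (x - 22)(x + 20) = 0
Setting each factor to zero: x = 22 or x = -20

x = -20, x = 22


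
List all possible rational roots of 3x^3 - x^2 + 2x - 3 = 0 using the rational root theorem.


Rational root theorem: possible roots are ±p/q where:
  p divides the constant term (-3): p ∈ {1, 3}
  q divides the leading coefficient (3): q ∈ {1, 3}

All possible rational roots: -3, -1, -1/3, 1/3, 1, 3

-3, -1, -1/3, 1/3, 1, 3


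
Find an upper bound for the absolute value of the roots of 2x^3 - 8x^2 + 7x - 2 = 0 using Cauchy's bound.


Cauchy's bound: all roots r satisfy |r| <= 1 + max(|a_i/a_n|) for i = 0,...,n-1
where a_n is the leading coefficient.

Coefficients: [2, -8, 7, -2]
Leading coefficient a_n = 2
Ratios |a_i/a_n|: 4, 7/2, 1
Maximum ratio: 4
Cauchy's bound: |r| <= 1 + 4 = 5

Upper bound = 5


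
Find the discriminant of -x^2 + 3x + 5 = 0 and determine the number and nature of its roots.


For ax^2 + bx + c = 0, discriminant D = b^2 - 4ac
Here a = -1, b = 3, c = 5
D = (3)^2 - 4(-1)(5) = 9 + 20 = 29

D = 29 > 0 but not a perfect square
The equation has 2 distinct real irrational roots.

Discriminant = 29, 2 distinct real irrational roots


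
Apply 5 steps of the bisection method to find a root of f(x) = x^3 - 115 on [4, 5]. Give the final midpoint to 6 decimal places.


f(x) = x^3 - 115
f(4) = -51 < 0
f(5) = 10 > 0

Step 1: midpoint = (4.000000 + 5.000000)/2 = 4.500000
  f(4.500000) = -23.875000
  f(mid) < 0, so root is in [4.500000, 5.000000]

Step 2: midpoint = (4.500000 + 5.000000)/2 = 4.750000
  f(4.750000) = -7.828125
  f(mid) < 0, so root is in [4.750000, 5.000000]

Step 3: midpoint = (4.750000 + 5.000000)/2 = 4.875000
  f(4.875000) = 0.857422
  f(mid) > 0, so root is in [4.750000, 4.875000]

Step 4: midpoint = (4.750000 + 4.875000)/2 = 4.812500
  f(4.812500) = -3.541748
  f(mid) < 0, so root is in [4.812500, 4.875000]

Step 5: midpoint = (4.812500 + 4.875000)/2 = 4.843750
  f(4.843750) = -1.356354
  f(mid) < 0, so root is in [4.843750, 4.875000]

midpoint = 4.843750


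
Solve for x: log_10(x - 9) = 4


Convert to exponential form: x - 9 = 10^4 = 10000
x = 10000 + 9 = 10009
Check: log_10(10009 - 9) = log_10(10000) = log_10(10000) = 4 ✓

x = 10009


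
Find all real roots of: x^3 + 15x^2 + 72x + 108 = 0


Let p(x) = x^3 + 15x^2 + 72x + 108. By the rational root theorem (leading coefficient 1), any rational root is an integer divisor of 108: try ±1, ±2, ... in turn.
Test x = 1: value = 196 ≠ 0.
Test x = -1: value = 50 ≠ 0.
Test x = 2: value = 320 ≠ 0.
Test x = -2: value = 16 ≠ 0.
Test x = 3: value = 486 ≠ 0.
Test x = -3: value = 0 ✓, so (x + 3) is a factor.
Synthetic division by (x + 3): bring down 1; 1(-3) + 15 = 12; 12(-3) + 72 = 36; 36(-3) + 108 = 0 → quotient x^2 + 12x + 36, remainder 0.
Solve the quadratic x^2 + 12x + 36 = 0: discriminant = 12^2 - 4(1)(36) = 144 - 144 = 0.
Discriminant = 0, so a double root: x = -12/2 = -6.

x = -6 (multiplicity 2), x = -3


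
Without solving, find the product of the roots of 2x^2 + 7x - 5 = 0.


By Vieta's formulas for ax^2 + bx + c = 0:
  Sum of roots = -b/a
  Product of roots = c/a

Here a = 2, b = 7, c = -5
Sum = -(7)/2 = -7/2
Product = -5/2 = -5/2

Product = -5/2


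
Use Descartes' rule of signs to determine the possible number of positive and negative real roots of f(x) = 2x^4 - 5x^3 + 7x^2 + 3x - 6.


Descartes' rule of signs:

For positive roots, count sign changes in f(x) = 2x^4 - 5x^3 + 7x^2 + 3x - 6:
Signs of coefficients: +, -, +, +, -
Number of sign changes: 3
Possible positive real roots: 3, 1

For negative roots, examine f(-x) = 2x^4 + 5x^3 + 7x^2 - 3x - 6:
Signs of coefficients: +, +, +, -, -
Number of sign changes: 1
Possible negative real roots: 1

Positive roots: 3 or 1; Negative roots: 1


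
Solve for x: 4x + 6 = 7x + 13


Starting with: 4x + 6 = 7x + 13
Move all x terms to left: (4 - 7)x = 13 - 6
Simplify: -3x = 7
Divide both sides by -3: x = -7/3

x = -7/3


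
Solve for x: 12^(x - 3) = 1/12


Express both sides with the same base.
1/12 = 12^(-1)
Since the bases match, equate exponents: x - 3 = -1
So x = -1 - (-3) = 2

x = 2


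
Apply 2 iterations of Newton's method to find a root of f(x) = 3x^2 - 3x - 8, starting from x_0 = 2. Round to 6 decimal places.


Newton's method: x_(n+1) = x_n - f(x_n)/f'(x_n)
f(x) = 3x^2 - 3x - 8
f'(x) = 6x - 3

Iteration 1:
  f(2.000000) = -2.000000
  f'(2.000000) = 9.000000
  x_1 = 2.000000 - (-2.000000)/(9.000000) = 2.222222

Iteration 2:
  f(2.222222) = 0.148148
  f'(2.222222) = 10.333333
  x_2 = 2.222222 - (0.148148)/(10.333333) = 2.207885

x_2 = 2.207885


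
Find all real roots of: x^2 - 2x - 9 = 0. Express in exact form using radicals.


Using the quadratic formula: x = (-b ± sqrt(b^2 - 4ac)) / (2a)
Here a = 1, b = -2, c = -9
Discriminant = b^2 - 4ac = (-2)^2 - 4(1)(-9) = 4 + 36 = 40
Since discriminant = 40 > 0, there are two real roots.
x = (2 ± 2*sqrt(10)) / 2
Simplifying: x = 1 ± sqrt(10)
Numerically: x ≈ 4.1623 or x ≈ -2.1623

x = 1 + sqrt(10) or x = 1 - sqrt(10)


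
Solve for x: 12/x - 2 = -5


Subtract -2 from both sides: 12/x = -3
Multiply both sides by x: 12 = -3 * x
Divide by -3: x = -4

x = -4


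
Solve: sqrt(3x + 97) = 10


Square both sides: 3x + 97 = 10^2 = 100
3x = 100 - 97 = 3
x = 1
Check: sqrt(3*1 + 97) = sqrt(100) = 10 ✓

x = 1


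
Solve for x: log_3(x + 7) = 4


Convert to exponential form: x + 7 = 3^4 = 81
x = 81 - 7 = 74
Check: log_3(74 + 7) = log_3(81) = log_3(81) = 4 ✓

x = 74
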